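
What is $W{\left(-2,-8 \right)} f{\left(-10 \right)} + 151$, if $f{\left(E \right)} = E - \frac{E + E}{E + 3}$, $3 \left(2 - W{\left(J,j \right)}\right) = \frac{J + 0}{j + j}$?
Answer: $\frac{3523}{28} \approx 125.82$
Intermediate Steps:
$W{\left(J,j \right)} = 2 - \frac{J}{6 j}$ ($W{\left(J,j \right)} = 2 - \frac{\left(J + 0\right) \frac{1}{j + j}}{3} = 2 - \frac{J \frac{1}{2 j}}{3} = 2 - \frac{\frac{1}{2} J \frac{1}{j}}{3} = 2 - \frac{J}{6 j}$)
$f{\left(E \right)} = E - \frac{2 E}{3 + E}$
$W{\left(-2,-8 \right)} f{\left(-10 \right)} + 151 = \left(2 - - \frac{1}{3 \left(-8\right)}\right) \left(- \frac{10 \left(1 - 10\right)}{3 - 10}\right) + 151 = \left(2 - \left(- \frac{1}{3}\right) \left(- \frac{1}{8}\right)\right) \left(\left(-10\right) \frac{1}{-7} \left(-9\right)\right) + 151 = \left(2 - \frac{1}{24}\right) \left(\left(-10\right) \left(- \frac{1}{7}\right) \left(-9\right)\right) + 151 = \frac{47}{24} \left(- \frac{90}{7}\right) + 151 = - \frac{705}{28} + 151 = \frac{3523}{28}$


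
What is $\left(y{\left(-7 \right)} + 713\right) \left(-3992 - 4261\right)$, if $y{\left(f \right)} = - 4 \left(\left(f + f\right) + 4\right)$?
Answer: $-6214509$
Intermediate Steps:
$y{\left(f \right)} = -16 - 8 f$ ($y{\left(f \right)} = - 4 \left(2 f + 4\right) = - 4 \left(4 + 2 f\right) = -16 - 8 f$)
$\left(y{\left(-7 \right)} + 713\right) \left(-3992 - 4261\right) = \left(\left(-16 - -56\right) + 713\right) \left(-3992 - 4261\right) = \left(\left(-16 + 56\right) + 713\right) \left(-8253\right) = \left(40 + 713\right) \left(-8253\right) = 753 \left(-8253\right) = -6214509$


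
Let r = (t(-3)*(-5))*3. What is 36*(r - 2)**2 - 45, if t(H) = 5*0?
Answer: 99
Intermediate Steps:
t(H) = 0
r = 0 (r = (0*(-5))*3 = 0*3 = 0)
36*(r - 2)**2 - 45 = 36*(0 - 2)**2 - 45 = 36*(-2)**2 - 45 = 36*4 - 45 = 144 - 45 = 99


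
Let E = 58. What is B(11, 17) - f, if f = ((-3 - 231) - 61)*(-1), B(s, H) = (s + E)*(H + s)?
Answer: 1637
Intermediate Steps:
B(s, H) = (58 + s)*(H + s) (B(s, H) = (s + 58)*(H + s) = (58 + s)*(H + s))
f = 295 (f = (-234 - 61)*(-1) = -295*(-1) = 295)
B(11, 17) - f = (11² + 58*17 + 58*11 + 17*11) - 1*295 = (121 + 986 + 638 + 187) - 295 = 1932 - 295 = 1637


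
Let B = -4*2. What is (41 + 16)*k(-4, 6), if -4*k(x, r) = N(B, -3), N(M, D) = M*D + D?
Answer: -1197/4 ≈ -299.25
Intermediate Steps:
B = -8
N(M, D) = D + D*M (N(M, D) = D*M + D = D + D*M)
k(x, r) = -21/4 (k(x, r) = -(-3)*(1 - 8)/4 = -(-3)*(-7)/4 = -¼*21 = -21/4)
(41 + 16)*k(-4, 6) = (41 + 16)*(-21/4) = 57*(-21/4) = -1197/4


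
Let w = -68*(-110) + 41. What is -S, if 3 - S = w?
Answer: 7518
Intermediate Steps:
w = 7521 (w = 7480 + 41 = 7521)
S = -7518 (S = 3 - 1*7521 = 3 - 7521 = -7518)
-S = -1*(-7518) = 7518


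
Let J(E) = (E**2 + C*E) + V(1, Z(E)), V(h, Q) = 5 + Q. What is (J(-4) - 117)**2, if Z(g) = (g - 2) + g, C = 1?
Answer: 12100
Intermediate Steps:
Z(g) = -2 + 2*g (Z(g) = (-2 + g) + g = -2 + 2*g)
J(E) = 3 + E**2 + 3*E (J(E) = (E**2 + 1*E) + (5 + (-2 + 2*E)) = (E**2 + E) + (3 + 2*E) = (E + E**2) + (3 + 2*E) = 3 + E**2 + 3*E)
(J(-4) - 117)**2 = ((3 + (-4)**2 + 3*(-4)) - 117)**2 = ((3 + 16 - 12) - 117)**2 = (7 - 117)**2 = (-110)**2 = 12100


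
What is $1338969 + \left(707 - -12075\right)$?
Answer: $1351751$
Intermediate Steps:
$1338969 + \left(707 - -12075\right) = 1338969 + \left(707 + 12075\right) = 1338969 + 12782 = 1351751$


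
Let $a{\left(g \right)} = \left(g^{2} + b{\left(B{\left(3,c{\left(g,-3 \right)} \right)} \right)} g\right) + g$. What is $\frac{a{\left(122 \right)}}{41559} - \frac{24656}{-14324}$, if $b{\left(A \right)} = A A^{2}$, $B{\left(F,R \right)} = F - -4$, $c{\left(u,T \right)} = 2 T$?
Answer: $\frac{459756688}{148822779} \approx 3.0893$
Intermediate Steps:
$B{\left(F,R \right)} = 4 + F$ ($B{\left(F,R \right)} = F + 4 = 4 + F$)
$b{\left(A \right)} = A^{3}$
$a{\left(g \right)} = g^{2} + 344 g$ ($a{\left(g \right)} = \left(g^{2} + \left(4 + 3\right)^{3} g\right) + g = \left(g^{2} + 7^{3} g\right) + g = \left(g^{2} + 343 g\right) + g = g^{2} + 344 g$)
$\frac{a{\left(122 \right)}}{41559} - \frac{24656}{-14324} = \frac{122 \left(344 + 122\right)}{41559} - \frac{24656}{-14324} = 122 \cdot 466 \cdot \frac{1}{41559} - - \frac{6164}{3581} = 56852 \cdot \frac{1}{41559} + \frac{6164}{3581} = \frac{56852}{41559} + \frac{6164}{3581} = \frac{459756688}{148822779}$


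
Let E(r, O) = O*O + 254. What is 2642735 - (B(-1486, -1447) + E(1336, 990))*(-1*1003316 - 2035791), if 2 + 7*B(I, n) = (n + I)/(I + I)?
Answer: 61983498072185675/20804 ≈ 2.9794e+12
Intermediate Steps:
E(r, O) = 254 + O**2 (E(r, O) = O**2 + 254 = 254 + O**2)
B(I, n) = -2/7 + (I + n)/(14*I) (B(I, n) = -2/7 + ((n + I)/(I + I))/7 = -2/7 + ((I + n)/((2*I)))/7 = -2/7 + ((I + n)*(1/(2*I)))/7 = -2/7 + ((I + n)/(2*I))/7 = -2/7 + (I + n)/(14*I))
2642735 - (B(-1486, -1447) + E(1336, 990))*(-1*1003316 - 2035791) = 2642735 - ((1/14)*(-1447 - 3*(-1486))/(-1486) + (254 + 990**2))*(-1*1003316 - 2035791) = 2642735 - ((1/14)*(-1/1486)*(-1447 + 4458) + (254 + 980100))*(-1003316 - 2035791) = 2642735 - ((1/14)*(-1/1486)*3011 + 980354)*(-3039107) = 2642735 - (-3011/20804 + 980354)*(-3039107) = 2642735 - 20395281605*(-3039107)/20804 = 2642735 - 1*(-61983443092726735/20804) = 2642735 + 61983443092726735/20804 = 61983498072185675/20804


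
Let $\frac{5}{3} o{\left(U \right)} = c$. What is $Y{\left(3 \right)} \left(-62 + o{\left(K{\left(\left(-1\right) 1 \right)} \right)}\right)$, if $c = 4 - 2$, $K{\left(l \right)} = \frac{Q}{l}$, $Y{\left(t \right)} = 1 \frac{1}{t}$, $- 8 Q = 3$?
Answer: $- \frac{304}{15} \approx -20.267$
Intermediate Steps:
$Q = - \frac{3}{8}$ ($Q = \left(- \frac{1}{8}\right) 3 = - \frac{3}{8} \approx -0.375$)
$Y{\left(t \right)} = \frac{1}{t}$
$K{\left(l \right)} = - \frac{3}{8 l}$
$c = 2$
$o{\left(U \right)} = \frac{6}{5}$ ($o{\left(U \right)} = \frac{3}{5} \cdot 2 = \frac{6}{5}$)
$Y{\left(3 \right)} \left(-62 + o{\left(K{\left(\left(-1\right) 1 \right)} \right)}\right) = \frac{-62 + \frac{6}{5}}{3} = \frac{1}{3} \left(- \frac{304}{5}\right) = - \frac{304}{15}$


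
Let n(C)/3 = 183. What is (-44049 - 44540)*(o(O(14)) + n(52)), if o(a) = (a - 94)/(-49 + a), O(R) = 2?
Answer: -2294012155/47 ≈ -4.8809e+7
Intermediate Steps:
n(C) = 549 (n(C) = 3*183 = 549)
o(a) = (-94 + a)/(-49 + a)
(-44049 - 44540)*(o(O(14)) + n(52)) = (-44049 - 44540)*((-94 + 2)/(-49 + 2) + 549) = -88589*(-92/(-47) + 549) = -88589*(-1/47*(-92) + 549) = -88589*(92/47 + 549) = -88589*25895/47 = -2294012155/47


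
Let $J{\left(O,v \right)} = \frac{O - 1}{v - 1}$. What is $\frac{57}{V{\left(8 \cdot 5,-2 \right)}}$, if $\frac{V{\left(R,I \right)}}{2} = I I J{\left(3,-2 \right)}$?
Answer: $- \frac{171}{16} \approx -10.688$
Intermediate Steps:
$J{\left(O,v \right)} = \frac{-1 + O}{-1 + v}$
$V{\left(R,I \right)} = - \frac{4 I^{2}}{3}$ ($V{\left(R,I \right)} = 2 I I \frac{-1 + 3}{-1 - 2} = 2 I^{2} \frac{1}{-3} \cdot 2 = 2 I^{2} \left(\left(- \frac{1}{3}\right) 2\right) = 2 I^{2} \left(- \frac{2}{3}\right) = 2 \left(- \frac{2 I^{2}}{3}\right) = - \frac{4 I^{2}}{3}$)
$\frac{57}{V{\left(8 \cdot 5,-2 \right)}} = \frac{57}{\left(- \frac{4}{3}\right) \left(-2\right)^{2}} = \frac{57}{\left(- \frac{4}{3}\right) 4} = \frac{57}{- \frac{16}{3}} = 57 \left(- \frac{3}{16}\right) = - \frac{171}{16}$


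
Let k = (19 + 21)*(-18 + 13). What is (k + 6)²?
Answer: 37636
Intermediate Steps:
k = -200 (k = 40*(-5) = -200)
(k + 6)² = (-200 + 6)² = (-194)² = 37636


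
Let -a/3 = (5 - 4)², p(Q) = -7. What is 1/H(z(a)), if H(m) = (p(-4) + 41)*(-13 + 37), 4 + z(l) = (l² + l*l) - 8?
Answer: 1/816 ≈ 0.0012255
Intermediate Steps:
a = -3 (a = -3*(5 - 4)² = -3*1² = -3*1 = -3)
z(l) = -12 + 2*l² (z(l) = -4 + ((l² + l*l) - 8) = -4 + ((l² + l²) - 8) = -4 + (2*l² - 8) = -4 + (-8 + 2*l²) = -12 + 2*l²)
H(m) = 816 (H(m) = (-7 + 41)*(-13 + 37) = 34*24 = 816)
1/H(z(a)) = 1/816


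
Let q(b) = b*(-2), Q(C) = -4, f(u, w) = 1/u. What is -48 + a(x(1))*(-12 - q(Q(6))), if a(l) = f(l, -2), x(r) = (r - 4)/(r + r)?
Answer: -104/3 ≈ -34.667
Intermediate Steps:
x(r) = (-4 + r)/(2*r) (x(r) = (-4 + r)/((2*r)) = (-4 + r)*(1/(2*r)) = (-4 + r)/(2*r))
q(b) = -2*b
a(l) = 1/l
-48 + a(x(1))*(-12 - q(Q(6))) = -48 + (-12 - (-2)*(-4))/(((½)*(-4 + 1)/1)) = -48 + (-12 - 1*8)/(((½)*1*(-3))) = -48 + (-12 - 8)/(-3/2) = -48 - ⅔*(-20) = -48 + 40/3 = -104/3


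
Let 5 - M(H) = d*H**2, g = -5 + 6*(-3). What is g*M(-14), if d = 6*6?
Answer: 162173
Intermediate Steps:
d = 36
g = -23 (g = -5 - 18 = -23)
M(H) = 5 - 36*H**2
g*M(-14) = -23*(5 - 36*(-14)**2) = -23*(5 - 36*196) = -23*(5 - 7056) = -23*(-7051) = 162173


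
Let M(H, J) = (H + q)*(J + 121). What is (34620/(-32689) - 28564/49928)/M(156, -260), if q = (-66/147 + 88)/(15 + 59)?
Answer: 1206658447057/16162343327830206 ≈ 7.4659e-5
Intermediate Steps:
q = 2145/1813 (q = (-66*1/147 + 88)/74 = (-22/49 + 88)*(1/74) = (4290/49)*(1/74) = 2145/1813 ≈ 1.1831)
M(H, J) = (121 + J)*(2145/1813 + H) (M(H, J) = (H + 2145/1813)*(J + 121) = (2145/1813 + H)*(121 + J) = (121 + J)*(2145/1813 + H))
(34620/(-32689) - 28564/49928)/M(156, -260) = (34620/(-32689) - 28564/49928)/(259545/1813 + 121*156 + (2145/1813)*(-260) + 156*(-260)) = (34620*(-1/32689) - 28564*1/49928)/(259545/1813 + 18876 - 557700/1813 - 40560) = (-34620/32689 - 7141/12482)/(-39611247/1813) = -665558989/408024098*(-1813/39611247) = 1206658447057/16162343327830206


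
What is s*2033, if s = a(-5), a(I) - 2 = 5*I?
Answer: -46759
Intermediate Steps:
a(I) = 2 + 5*I
s = -23 (s = 2 + 5*(-5) = 2 - 25 = -23)
s*2033 = -23*2033 = -46759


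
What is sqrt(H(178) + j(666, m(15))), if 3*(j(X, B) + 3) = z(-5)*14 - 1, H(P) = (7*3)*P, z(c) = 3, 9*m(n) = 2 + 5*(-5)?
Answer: sqrt(33738)/3 ≈ 61.226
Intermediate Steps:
m(n) = -23/9 (m(n) = (2 + 5*(-5))/9 = (2 - 25)/9 = (1/9)*(-23) = -23/9)
H(P) = 21*P
j(X, B) = 32/3 (j(X, B) = -3 + (3*14 - 1)/3 = -3 + (42 - 1)/3 = -3 + (1/3)*41 = -3 + 41/3 = 32/3)
sqrt(H(178) + j(666, m(15))) = sqrt(21*178 + 32/3) = sqrt(3738 + 32/3) = sqrt(11246/3) = sqrt(33738)/3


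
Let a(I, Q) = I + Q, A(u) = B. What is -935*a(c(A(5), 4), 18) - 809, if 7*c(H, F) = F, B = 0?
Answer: -127213/7 ≈ -18173.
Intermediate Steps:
A(u) = 0
c(H, F) = F/7
-935*a(c(A(5), 4), 18) - 809 = -935*((⅐)*4 + 18) - 809 = -935*(4/7 + 18) - 809 = -935*130/7 - 809 = -121550/7 - 809 = -127213/7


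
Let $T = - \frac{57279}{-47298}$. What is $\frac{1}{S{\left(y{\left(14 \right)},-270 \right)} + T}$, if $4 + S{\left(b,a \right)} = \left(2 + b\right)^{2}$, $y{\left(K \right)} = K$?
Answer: $\frac{15766}{3992125} \approx 0.0039493$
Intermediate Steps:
$S{\left(b,a \right)} = -4 + \left(2 + b\right)^{2}$
$T = \frac{19093}{15766}$ ($T = \left(-57279\right) \left(- \frac{1}{47298}\right) = \frac{19093}{15766} \approx 1.211$)
$\frac{1}{S{\left(y{\left(14 \right)},-270 \right)} + T} = \frac{1}{14 \left(4 + 14\right) + \frac{19093}{15766}} = \frac{1}{14 \cdot 18 + \frac{19093}{15766}} = \frac{1}{252 + \frac{19093}{15766}} = \frac{1}{\frac{3992125}{15766}} = \frac{15766}{3992125}$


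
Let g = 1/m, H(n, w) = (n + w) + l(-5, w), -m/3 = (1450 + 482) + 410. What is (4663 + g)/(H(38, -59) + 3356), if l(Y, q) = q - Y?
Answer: 32762237/23052306 ≈ 1.4212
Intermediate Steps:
m = -7026 (m = -3*((1450 + 482) + 410) = -3*(1932 + 410) = -3*2342 = -7026)
H(n, w) = 5 + n + 2*w (H(n, w) = (n + w) + (w - 1*(-5)) = (n + w) + (w + 5) = (n + w) + (5 + w) = 5 + n + 2*w)
g = -1/7026 (g = 1/(-7026) = -1/7026 ≈ -0.00014233)
(4663 + g)/(H(38, -59) + 3356) = (4663 - 1/7026)/((5 + 38 + 2*(-59)) + 3356) = 32762237/(7026*((5 + 38 - 118) + 3356)) = 32762237/(7026*(-75 + 3356)) = (32762237/7026)/3281 = (32762237/7026)*(1/3281) = 32762237/23052306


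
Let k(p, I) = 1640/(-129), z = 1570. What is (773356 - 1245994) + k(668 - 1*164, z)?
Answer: -60971942/129 ≈ -4.7265e+5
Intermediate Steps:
k(p, I) = -1640/129 (k(p, I) = 1640*(-1/129) = -1640/129)
(773356 - 1245994) + k(668 - 1*164, z) = (773356 - 1245994) - 1640/129 = -472638 - 1640/129 = -60971942/129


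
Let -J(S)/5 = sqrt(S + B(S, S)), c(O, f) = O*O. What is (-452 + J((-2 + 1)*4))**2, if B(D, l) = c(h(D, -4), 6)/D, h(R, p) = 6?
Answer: 203979 + 4520*I*sqrt(13) ≈ 2.0398e+5 + 16297.0*I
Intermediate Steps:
c(O, f) = O**2
B(D, l) = 36/D (B(D, l) = 6**2/D = 36/D)
J(S) = -5*sqrt(S + 36/S)
(-452 + J((-2 + 1)*4))**2 = (-452 - 5*sqrt((-2 + 1)*4 + 36/(((-2 + 1)*4))))**2 = (-452 - 5*sqrt(-1*4 + 36/((-1*4))))**2 = (-452 - 5*sqrt(-4 + 36/(-4)))**2 = (-452 - 5*sqrt(-4 + 36*(-1/4)))**2 = (-452 - 5*sqrt(-4 - 9))**2 = (-452 - 5*I*sqrt(13))**2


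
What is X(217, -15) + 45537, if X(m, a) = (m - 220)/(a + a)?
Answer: 455371/10 ≈ 45537.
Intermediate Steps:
X(m, a) = (-220 + m)/(2*a) (X(m, a) = (-220 + m)/((2*a)) = (-220 + m)*(1/(2*a)) = (-220 + m)/(2*a))
X(217, -15) + 45537 = (½)*(-220 + 217)/(-15) + 45537 = (½)*(-1/15)*(-3) + 45537 = ⅒ + 45537 = 455371/10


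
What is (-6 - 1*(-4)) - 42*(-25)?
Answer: 1048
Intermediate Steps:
(-6 - 1*(-4)) - 42*(-25) = (-6 + 4) + 1050 = -2 + 1050 = 1048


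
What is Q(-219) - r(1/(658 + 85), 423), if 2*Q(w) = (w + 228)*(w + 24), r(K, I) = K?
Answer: -1303967/1486 ≈ -877.50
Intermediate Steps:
Q(w) = (24 + w)*(228 + w)/2 (Q(w) = ((w + 228)*(w + 24))/2 = ((228 + w)*(24 + w))/2 = ((24 + w)*(228 + w))/2 = (24 + w)*(228 + w)/2)
Q(-219) - r(1/(658 + 85), 423) = (2736 + (1/2)*(-219)**2 + 126*(-219)) - 1/(658 + 85) = (2736 + (1/2)*47961 - 27594) - 1/743 = (2736 + 47961/2 - 27594) - 1*1/743 = -1755/2 - 1/743 = -1303967/1486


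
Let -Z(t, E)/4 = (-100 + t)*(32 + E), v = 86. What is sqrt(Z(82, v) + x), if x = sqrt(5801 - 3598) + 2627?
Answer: sqrt(11123 + sqrt(2203)) ≈ 105.69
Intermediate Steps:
x = 2627 + sqrt(2203) (x = sqrt(2203) + 2627 = 2627 + sqrt(2203) ≈ 2673.9)
Z(t, E) = -4*(-100 + t)*(32 + E)
sqrt(Z(82, v) + x) = sqrt((12800 - 128*82 + 400*86 - 4*86*82) + (2627 + sqrt(2203))) = sqrt((12800 - 10496 + 34400 - 28208) + (2627 + sqrt(2203))) = sqrt(8496 + (2627 + sqrt(2203))) = sqrt(11123 + sqrt(2203))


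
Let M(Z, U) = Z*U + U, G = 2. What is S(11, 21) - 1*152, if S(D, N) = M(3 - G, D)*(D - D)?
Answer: -152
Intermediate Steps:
M(Z, U) = U + U*Z (M(Z, U) = U*Z + U = U + U*Z)
S(D, N) = 0 (S(D, N) = (D*(1 + (3 - 1*2)))*(D - D) = (D*(1 + (3 - 2)))*0 = (D*(1 + 1))*0 = (D*2)*0 = (2*D)*0 = 0)
S(11, 21) - 1*152 = 0 - 1*152 = 0 - 152 = -152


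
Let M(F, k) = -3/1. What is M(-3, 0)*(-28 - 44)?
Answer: 216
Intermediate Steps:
M(F, k) = -3 (M(F, k) = -3*1 = -3)
M(-3, 0)*(-28 - 44) = -3*(-28 - 44) = -3*(-72) = 216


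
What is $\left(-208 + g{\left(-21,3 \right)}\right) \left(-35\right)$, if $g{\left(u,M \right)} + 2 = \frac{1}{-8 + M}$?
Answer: $7357$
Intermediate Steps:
$g{\left(u,M \right)} = -2 + \frac{1}{-8 + M}$
$\left(-208 + g{\left(-21,3 \right)}\right) \left(-35\right) = \left(-208 + \frac{17 - 6}{-8 + 3}\right) \left(-35\right) = \left(-208 + \frac{17 - 6}{-5}\right) \left(-35\right) = \left(-208 - \frac{11}{5}\right) \left(-35\right) = \left(- \frac{1051}{5}\right) \left(-35\right) = 7357$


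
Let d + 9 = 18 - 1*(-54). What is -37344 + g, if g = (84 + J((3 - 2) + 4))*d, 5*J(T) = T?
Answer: -31989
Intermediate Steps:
J(T) = T/5
d = 63 (d = -9 + (18 - 1*(-54)) = -9 + (18 + 54) = -9 + 72 = 63)
g = 5355 (g = (84 + ((3 - 2) + 4)/5)*63 = (84 + (1 + 4)/5)*63 = (84 + (1/5)*5)*63 = (84 + 1)*63 = 85*63 = 5355)
-37344 + g = -37344 + 5355 = -31989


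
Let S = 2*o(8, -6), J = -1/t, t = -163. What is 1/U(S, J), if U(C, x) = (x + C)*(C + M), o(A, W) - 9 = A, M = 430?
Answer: 163/2571952 ≈ 6.3376e-5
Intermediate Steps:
o(A, W) = 9 + A
J = 1/163 (J = -1/(-163) = -1*(-1/163) = 1/163 ≈ 0.0061350)
S = 34 (S = 2*(9 + 8) = 2*17 = 34)
U(C, x) = (430 + C)*(C + x) (U(C, x) = (x + C)*(C + 430) = (C + x)*(430 + C) = (430 + C)*(C + x))
1/U(S, J) = 1/(34² + 430*34 + 430*(1/163) + 34*(1/163)) = 1/(1156 + 14620 + 430/163 + 34/163) = 1/(2571952/163) = 163/2571952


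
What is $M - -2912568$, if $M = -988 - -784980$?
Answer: $3696560$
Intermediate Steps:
$M = 783992$ ($M = -988 + 784980 = 783992$)
$M - -2912568 = 783992 - -2912568 = 783992 + 2912568 = 3696560$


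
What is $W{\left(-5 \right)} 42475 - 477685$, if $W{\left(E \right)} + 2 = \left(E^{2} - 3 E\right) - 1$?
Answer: $1093890$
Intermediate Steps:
$W{\left(E \right)} = -3 + E^{2} - 3 E$ ($W{\left(E \right)} = -2 - \left(1 - E^{2} + 3 E\right) = -3 + E^{2} - 3 E$)
$W{\left(-5 \right)} 42475 - 477685 = \left(-3 + \left(-5\right)^{2} - -15\right) 42475 - 477685 = \left(-3 + 25 + 15\right) 42475 - 477685 = 37 \cdot 42475 - 477685 = 1571575 - 477685 = 1093890$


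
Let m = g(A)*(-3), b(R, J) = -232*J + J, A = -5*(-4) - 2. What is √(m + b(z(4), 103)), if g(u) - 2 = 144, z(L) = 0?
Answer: I*√24231 ≈ 155.66*I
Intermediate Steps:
A = 18 (A = 20 - 2 = 18)
g(u) = 146 (g(u) = 2 + 144 = 146)
b(R, J) = -231*J
m = -438 (m = 146*(-3) = -438)
√(m + b(z(4), 103)) = √(-438 - 231*103) = √(-438 - 23793) = √(-24231) = I*√24231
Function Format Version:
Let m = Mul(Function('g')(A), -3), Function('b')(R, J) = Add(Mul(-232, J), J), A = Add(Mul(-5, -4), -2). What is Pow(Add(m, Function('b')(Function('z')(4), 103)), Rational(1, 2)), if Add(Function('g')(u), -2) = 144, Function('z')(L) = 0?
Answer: Mul(I, Pow(24231, Rational(1, 2))) ≈ Mul(155.66, I)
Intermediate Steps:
A = 18 (A = Add(20, -2) = 18)
Function('g')(u) = 146 (Function('g')(u) = Add(2, 144) = 146)
Function('b')(R, J) = Mul(-231, J)
m = -438 (m = Mul(146, -3) = -438)
Pow(Add(m, Function('b')(Function('z')(4), 103)), Rational(1, 2)) = Pow(Add(-438, Mul(-231, 103)), Rational(1, 2)) = Pow(Add(-438, -23793), Rational(1, 2)) = Pow(-24231, Rational(1, 2)) = Mul(I, Pow(24231, Rational(1, 2)))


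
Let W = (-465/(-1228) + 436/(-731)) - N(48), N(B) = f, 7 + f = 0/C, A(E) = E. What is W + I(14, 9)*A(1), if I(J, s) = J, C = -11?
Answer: 18655535/897668 ≈ 20.782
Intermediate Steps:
f = -7 (f = -7 + 0/(-11) = -7 + 0*(-1/11) = -7 + 0 = -7)
N(B) = -7
W = 6088183/897668 (W = (-465/(-1228) + 436/(-731)) - 1*(-7) = (-465*(-1/1228) + 436*(-1/731)) + 7 = (465/1228 - 436/731) + 7 = -195493/897668 + 7 = 6088183/897668 ≈ 6.7822)
W + I(14, 9)*A(1) = 6088183/897668 + 14*1 = 6088183/897668 + 14 = 18655535/897668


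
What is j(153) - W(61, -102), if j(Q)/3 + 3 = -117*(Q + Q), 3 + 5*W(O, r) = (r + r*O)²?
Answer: -40530048/5 ≈ -8.1060e+6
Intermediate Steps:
W(O, r) = -⅗ + (r + O*r)²/5 (W(O, r) = -⅗ + (r + r*O)²/5 = -⅗ + (r + O*r)²/5)
j(Q) = -9 - 702*Q (j(Q) = -9 + 3*(-117*(Q + Q)) = -9 + 3*(-234*Q) = -9 - 702*Q)
j(153) - W(61, -102) = (-9 - 702*153) - (-⅗ + (⅕)*(-102)²*(1 + 61)²) = (-9 - 107406) - (-⅗ + (⅕)*10404*62²) = -107415 - (-⅗ + (⅕)*10404*3844) = -107415 - (-⅗ + 39992976/5) = -107415 - 1*39992973/5 = -107415 - 39992973/5 = -40530048/5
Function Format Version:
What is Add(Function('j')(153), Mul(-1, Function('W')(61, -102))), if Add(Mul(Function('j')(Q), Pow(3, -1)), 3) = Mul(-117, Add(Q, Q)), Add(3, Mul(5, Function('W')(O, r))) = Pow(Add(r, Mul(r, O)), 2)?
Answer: Rational(-40530048, 5) ≈ -8.1060e+6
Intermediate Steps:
Function('W')(O, r) = Add(Rational(-3, 5), Mul(Rational(1, 5), Pow(Add(r, Mul(O, r)), 2))) (Function('W')(O, r) = Add(Rational(-3, 5), Mul(Rational(1, 5), Pow(Add(r, Mul(r, O)), 2))) = Add(Rational(-3, 5), Mul(Rational(1, 5), Pow(Add(r, Mul(O, r)), 2))))
Function('j')(Q) = Add(-9, Mul(-702, Q)) (Function('j')(Q) = Add(-9, Mul(3, Mul(-117, Add(Q, Q)))) = Add(-9, Mul(3, Mul(-117, Mul(2, Q)))) = Add(-9, Mul(3, Mul(-234, Q))) = Add(-9, Mul(-702, Q)))
Add(Function('j')(153), Mul(-1, Function('W')(61, -102))) = Add(Add(-9, Mul(-702, 153)), Mul(-1, Add(Rational(-3, 5), Mul(Rational(1, 5), Pow(-102, 2), Pow(Add(1, 61), 2))))) = Add(Add(-9, -107406), Mul(-1, Add(Rational(-3, 5), Mul(Rational(1, 5), 10404, Pow(62, 2))))) = Add(-107415, Mul(-1, Add(Rational(-3, 5), Mul(Rational(1, 5), 10404, 3844)))) = Add(-107415, Mul(-1, Add(Rational(-3, 5), Rational(39992976, 5)))) = Add(-107415, Mul(-1, Rational(39992973, 5))) = Add(-107415, Rational(-39992973, 5)) = Rational(-40530048, 5)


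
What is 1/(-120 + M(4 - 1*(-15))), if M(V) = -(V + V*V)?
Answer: -1/500 ≈ -0.0020000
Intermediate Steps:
M(V) = -V - V**2 (M(V) = -(V + V**2) = -V - V**2)
1/(-120 + M(4 - 1*(-15))) = 1/(-120 - (4 - 1*(-15))*(1 + (4 - 1*(-15)))) = 1/(-120 - (4 + 15)*(1 + (4 + 15))) = 1/(-120 - 1*19*(1 + 19)) = 1/(-120 - 1*19*20) = 1/(-120 - 380) = 1/(-500) = -1/500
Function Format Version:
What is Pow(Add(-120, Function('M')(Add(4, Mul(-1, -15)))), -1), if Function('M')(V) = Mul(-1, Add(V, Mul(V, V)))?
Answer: Rational(-1, 500) ≈ -0.0020000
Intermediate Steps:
Function('M')(V) = Add(Mul(-1, V), Mul(-1, Pow(V, 2))) (Function('M')(V) = Mul(-1, Add(V, Pow(V, 2))) = Add(Mul(-1, V), Mul(-1, Pow(V, 2))))
Pow(Add(-120, Function('M')(Add(4, Mul(-1, -15)))), -1) = Pow(Add(-120, Mul(-1, Add(4, Mul(-1, -15)), Add(1, Add(4, Mul(-1, -15))))), -1) = Pow(Add(-120, Mul(-1, Add(4, 15), Add(1, Add(4, 15)))), -1) = Pow(Add(-120, Mul(-1, 19, Add(1, 19))), -1) = Pow(Add(-120, Mul(-1, 19, 20)), -1) = Pow(Add(-120, -380), -1) = Pow(-500, -1) = Rational(-1, 500)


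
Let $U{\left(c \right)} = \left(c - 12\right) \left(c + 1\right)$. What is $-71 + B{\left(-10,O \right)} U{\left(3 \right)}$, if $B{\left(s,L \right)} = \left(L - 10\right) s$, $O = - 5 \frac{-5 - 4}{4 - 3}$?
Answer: $12529$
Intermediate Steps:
$U{\left(c \right)} = \left(1 + c\right) \left(-12 + c\right)$ ($U{\left(c \right)} = \left(-12 + c\right) \left(1 + c\right) = \left(1 + c\right) \left(-12 + c\right)$)
$O = 45$ ($O = - 5 \left(- \frac{9}{1}\right) = - 5 \left(\left(-9\right) 1\right) = \left(-5\right) \left(-9\right) = 45$)
$B{\left(s,L \right)} = s \left(-10 + L\right)$ ($B{\left(s,L \right)} = \left(-10 + L\right) s = s \left(-10 + L\right)$)
$-71 + B{\left(-10,O \right)} U{\left(3 \right)} = -71 + - 10 \left(-10 + 45\right) \left(-12 + 3^{2} - 33\right) = -71 + \left(-10\right) 35 \left(-12 + 9 - 33\right) = -71 - -12600 = -71 + 12600 = 12529$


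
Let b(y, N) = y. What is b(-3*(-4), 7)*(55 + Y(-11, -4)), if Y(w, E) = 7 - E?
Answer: 792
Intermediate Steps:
b(-3*(-4), 7)*(55 + Y(-11, -4)) = (-3*(-4))*(55 + (7 - 1*(-4))) = 12*(55 + (7 + 4)) = 12*(55 + 11) = 12*66 = 792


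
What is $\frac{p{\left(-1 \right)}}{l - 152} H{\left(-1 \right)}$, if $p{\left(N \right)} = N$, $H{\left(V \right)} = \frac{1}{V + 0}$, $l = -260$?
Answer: $- \frac{1}{412} \approx -0.0024272$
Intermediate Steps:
$H{\left(V \right)} = \frac{1}{V}$
$\frac{p{\left(-1 \right)}}{l - 152} H{\left(-1 \right)} = \frac{\frac{1}{-260 - 152} \left(-1\right)}{-1} = \frac{1}{-412} \left(-1\right) \left(-1\right) = \left(- \frac{1}{412}\right) \left(-1\right) \left(-1\right) = \frac{1}{412} \left(-1\right) = - \frac{1}{412}$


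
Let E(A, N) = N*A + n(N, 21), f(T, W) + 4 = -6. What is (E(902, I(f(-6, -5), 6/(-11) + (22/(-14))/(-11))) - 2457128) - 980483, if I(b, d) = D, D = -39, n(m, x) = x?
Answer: -3472768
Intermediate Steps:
f(T, W) = -10 (f(T, W) = -4 - 6 = -10)
I(b, d) = -39
E(A, N) = 21 + A*N (E(A, N) = N*A + 21 = A*N + 21 = 21 + A*N)
(E(902, I(f(-6, -5), 6/(-11) + (22/(-14))/(-11))) - 2457128) - 980483 = ((21 + 902*(-39)) - 2457128) - 980483 = ((21 - 35178) - 2457128) - 980483 = (-35157 - 2457128) - 980483 = -2492285 - 980483 = -3472768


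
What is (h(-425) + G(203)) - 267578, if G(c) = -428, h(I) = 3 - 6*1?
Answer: -268009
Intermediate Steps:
h(I) = -3 (h(I) = 3 - 6 = -3)
(h(-425) + G(203)) - 267578 = (-3 - 428) - 267578 = -431 - 267578 = -268009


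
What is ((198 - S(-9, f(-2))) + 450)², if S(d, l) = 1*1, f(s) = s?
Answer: 418609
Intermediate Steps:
S(d, l) = 1
((198 - S(-9, f(-2))) + 450)² = ((198 - 1*1) + 450)² = ((198 - 1) + 450)² = (197 + 450)² = 647² = 418609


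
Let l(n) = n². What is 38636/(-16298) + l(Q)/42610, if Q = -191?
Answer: -525856311/347228890 ≈ -1.5144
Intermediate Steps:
38636/(-16298) + l(Q)/42610 = 38636/(-16298) + (-191)²/42610 = 38636*(-1/16298) + 36481*(1/42610) = -19318/8149 + 36481/42610 = -525856311/347228890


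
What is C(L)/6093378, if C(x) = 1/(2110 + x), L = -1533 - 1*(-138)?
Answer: 1/4356765270 ≈ 2.2953e-10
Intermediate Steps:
L = -1395 (L = -1533 + 138 = -1395)
C(L)/6093378 = 1/((2110 - 1395)*6093378) = (1/6093378)/715 = (1/715)*(1/6093378) = 1/4356765270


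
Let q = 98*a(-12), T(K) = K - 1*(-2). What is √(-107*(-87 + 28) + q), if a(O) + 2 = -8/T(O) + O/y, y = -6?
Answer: √159785/5 ≈ 79.946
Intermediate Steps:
T(K) = 2 + K (T(K) = K + 2 = 2 + K)
a(O) = -2 - 8/(2 + O) - O/6 (a(O) = -2 + (-8/(2 + O) + O/(-6)) = -2 + (-8/(2 + O) + O*(-⅙)) = -2 + (-8/(2 + O) - O/6) = -2 - 8/(2 + O) - O/6)
q = 392/5 (q = 98*((-48 + (-12 - 1*(-12))*(2 - 12))/(6*(2 - 12))) = 98*((⅙)*(-48 + (-12 + 12)*(-10))/(-10)) = 98*((⅙)*(-⅒)*(-48 + 0*(-10))) = 98*((⅙)*(-⅒)*(-48 + 0)) = 98*((⅙)*(-⅒)*(-48)) = 98*(⅘) = 392/5 ≈ 78.400)
√(-107*(-87 + 28) + q) = √(-107*(-87 + 28) + 392/5) = √(-107*(-59) + 392/5) = √(6313 + 392/5) = √(31957/5) = √159785/5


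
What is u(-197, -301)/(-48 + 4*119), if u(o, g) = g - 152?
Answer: -453/428 ≈ -1.0584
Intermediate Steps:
u(o, g) = -152 + g
u(-197, -301)/(-48 + 4*119) = (-152 - 301)/(-48 + 4*119) = -453/(-48 + 476) = -453/428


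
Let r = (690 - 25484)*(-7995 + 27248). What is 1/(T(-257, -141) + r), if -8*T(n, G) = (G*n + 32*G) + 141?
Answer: -4/1909451461 ≈ -2.0948e-9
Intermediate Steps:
T(n, G) = -141/8 - 4*G - G*n/8 (T(n, G) = -((G*n + 32*G) + 141)/8 = -((32*G + G*n) + 141)/8 = -(141 + 32*G + G*n)/8 = -141/8 - 4*G - G*n/8)
r = -477358882 (r = -24794*19253 = -477358882)
1/(T(-257, -141) + r) = 1/((-141/8 - 4*(-141) - 1/8*(-141)*(-257)) - 477358882) = 1/((-141/8 + 564 - 36237/8) - 477358882) = 1/(-15933/4 - 477358882) = 1/(-1909451461/4) = -4/1909451461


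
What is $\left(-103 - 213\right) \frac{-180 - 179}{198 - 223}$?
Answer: $- \frac{113444}{25} \approx -4537.8$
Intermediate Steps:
$\left(-103 - 213\right) \frac{-180 - 179}{198 - 223} = - 316 \left(- \frac{359}{-25}\right) = - 316 \left(\left(-359\right) \left(- \frac{1}{25}\right)\right) = \left(-316\right) \frac{359}{25} = - \frac{113444}{25}$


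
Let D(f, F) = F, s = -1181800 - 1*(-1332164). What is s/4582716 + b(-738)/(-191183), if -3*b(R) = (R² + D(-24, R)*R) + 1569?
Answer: 423777412454/219034348257 ≈ 1.9348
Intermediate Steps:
s = 150364 (s = -1181800 + 1332164 = 150364)
b(R) = -523 - 2*R²/3 (b(R) = -((R² + R*R) + 1569)/3 = -((R² + R²) + 1569)/3 = -(2*R² + 1569)/3 = -(1569 + 2*R²)/3 = -523 - 2*R²/3)
s/4582716 + b(-738)/(-191183) = 150364/4582716 + (-523 - ⅔*(-738)²)/(-191183) = 150364*(1/4582716) + (-523 - ⅔*544644)*(-1/191183) = 37591/1145679 + (-523 - 363096)*(-1/191183) = 37591/1145679 - 363619*(-1/191183) = 37591/1145679 + 363619/191183 = 423777412454/219034348257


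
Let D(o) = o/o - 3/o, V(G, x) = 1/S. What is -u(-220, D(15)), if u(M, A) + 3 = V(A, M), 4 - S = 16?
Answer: 37/12 ≈ 3.0833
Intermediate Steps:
S = -12 (S = 4 - 1*16 = 4 - 16 = -12)
V(G, x) = -1/12 (V(G, x) = 1/(-12) = -1/12)
D(o) = 1 - 3/o
u(M, A) = -37/12 (u(M, A) = -3 - 1/12 = -37/12)
-u(-220, D(15)) = -1*(-37/12) = 37/12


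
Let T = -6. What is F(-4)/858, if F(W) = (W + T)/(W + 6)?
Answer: -5/858 ≈ -0.0058275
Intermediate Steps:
F(W) = (-6 + W)/(6 + W) (F(W) = (W - 6)/(W + 6) = (-6 + W)/(6 + W))
F(-4)/858 = ((-6 - 4)/(6 - 4))/858 = (-10/2)*(1/858) = ((1/2)*(-10))*(1/858) = -5*1/858 = -5/858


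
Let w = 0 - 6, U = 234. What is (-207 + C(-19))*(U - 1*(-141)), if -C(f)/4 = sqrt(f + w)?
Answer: -77625 - 7500*I ≈ -77625.0 - 7500.0*I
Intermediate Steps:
w = -6
C(f) = -4*sqrt(-6 + f) (C(f) = -4*sqrt(f - 6) = -4*sqrt(-6 + f))
(-207 + C(-19))*(U - 1*(-141)) = (-207 - 4*sqrt(-6 - 19))*(234 - 1*(-141)) = (-207 - 20*I)*(234 + 141) = (-207 - 20*I)*375 = -77625 - 7500*I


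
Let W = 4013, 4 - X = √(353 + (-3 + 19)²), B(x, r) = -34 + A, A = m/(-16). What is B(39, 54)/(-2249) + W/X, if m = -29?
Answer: -577309773/21338512 - 4013*√609/593 ≈ -194.06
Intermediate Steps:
A = 29/16 (A = -29/(-16) = -29*(-1/16) = 29/16 ≈ 1.8125)
B(x, r) = -515/16 (B(x, r) = -34 + 29/16 = -515/16)
X = 4 - √609 (X = 4 - √(353 + (-3 + 19)²) = 4 - √(353 + 16²) = 4 - √(353 + 256) = 4 - √609 ≈ -20.678)
B(39, 54)/(-2249) + W/X = -515/16/(-2249) + 4013/(4 - √609) = -515/16*(-1/2249) + 4013/(4 - √609) = 515/35984 + 4013/(4 - √609)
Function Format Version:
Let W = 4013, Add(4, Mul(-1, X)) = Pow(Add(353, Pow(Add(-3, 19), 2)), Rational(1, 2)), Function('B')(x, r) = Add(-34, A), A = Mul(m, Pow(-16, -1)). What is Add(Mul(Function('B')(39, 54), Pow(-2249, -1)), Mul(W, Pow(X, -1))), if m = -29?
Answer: Add(Rational(-577309773, 21338512), Mul(Rational(-4013, 593), Pow(609, Rational(1, 2)))) ≈ -194.06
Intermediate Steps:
A = Rational(29, 16) (A = Mul(-29, Pow(-16, -1)) = Mul(-29, Rational(-1, 16)) = Rational(29, 16) ≈ 1.8125)
Function('B')(x, r) = Rational(-515, 16) (Function('B')(x, r) = Add(-34, Rational(29, 16)) = Rational(-515, 16))
X = Add(4, Mul(-1, Pow(609, Rational(1, 2)))) (X = Add(4, Mul(-1, Pow(Add(353, Pow(Add(-3, 19), 2)), Rational(1, 2)))) = Add(4, Mul(-1, Pow(Add(353, Pow(16, 2)), Rational(1, 2)))) = Add(4, Mul(-1, Pow(Add(353, 256), Rational(1, 2)))) = Add(4, Mul(-1, Pow(609, Rational(1, 2)))) ≈ -20.678)
Add(Mul(Function('B')(39, 54), Pow(-2249, -1)), Mul(W, Pow(X, -1))) = Add(Mul(Rational(-515, 16), Pow(-2249, -1)), Mul(4013, Pow(Add(4, Mul(-1, Pow(609, Rational(1, 2)))), -1))) = Add(Mul(Rational(-515, 16), Rational(-1, 2249)), Mul(4013, Pow(Add(4, Mul(-1, Pow(609, Rational(1, 2)))), -1))) = Add(Rational(515, 35984), Mul(4013, Pow(Add(4, Mul(-1, Pow(609, Rational(1, 2)))), -1)))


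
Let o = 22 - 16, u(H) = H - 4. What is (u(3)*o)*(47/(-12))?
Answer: 47/2 ≈ 23.500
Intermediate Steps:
u(H) = -4 + H
o = 6
(u(3)*o)*(47/(-12)) = ((-4 + 3)*6)*(47/(-12)) = (-1*6)*(47*(-1/12)) = -6*(-47/12) = 47/2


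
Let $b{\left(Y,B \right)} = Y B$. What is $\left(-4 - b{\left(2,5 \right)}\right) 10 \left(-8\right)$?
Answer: $1120$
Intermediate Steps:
$b{\left(Y,B \right)} = B Y$
$\left(-4 - b{\left(2,5 \right)}\right) 10 \left(-8\right) = \left(-4 - 5 \cdot 2\right) 10 \left(-8\right) = \left(-4 - 10\right) 10 \left(-8\right) = \left(-14\right) 10 \left(-8\right) = \left(-140\right) \left(-8\right) = 1120$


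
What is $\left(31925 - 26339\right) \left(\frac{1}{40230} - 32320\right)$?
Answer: $- \frac{1210517480669}{6705} \approx -1.8054 \cdot 10^{8}$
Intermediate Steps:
$\left(31925 - 26339\right) \left(\frac{1}{40230} - 32320\right) = 5586 \left(\frac{1}{40230} - 32320\right) = 5586 \left(- \frac{1300233599}{40230}\right) = - \frac{1210517480669}{6705}$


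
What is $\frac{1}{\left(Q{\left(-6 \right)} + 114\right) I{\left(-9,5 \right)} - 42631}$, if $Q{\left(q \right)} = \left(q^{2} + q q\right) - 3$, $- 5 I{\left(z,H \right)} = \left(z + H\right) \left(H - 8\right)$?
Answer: $- \frac{5}{215351} \approx -2.3218 \cdot 10^{-5}$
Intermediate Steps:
$I{\left(z,H \right)} = - \frac{\left(-8 + H\right) \left(H + z\right)}{5}$ ($I{\left(z,H \right)} = - \frac{\left(z + H\right) \left(H - 8\right)}{5} = - \frac{\left(H + z\right) \left(-8 + H\right)}{5} = - \frac{\left(-8 + H\right) \left(H + z\right)}{5}$)
$Q{\left(q \right)} = -3 + 2 q^{2}$ ($Q{\left(q \right)} = \left(q^{2} + q^{2}\right) - 3 = 2 q^{2} - 3 = -3 + 2 q^{2}$)
$\frac{1}{\left(Q{\left(-6 \right)} + 114\right) I{\left(-9,5 \right)} - 42631} = \frac{1}{\left(\left(-3 + 2 \left(-6\right)^{2}\right) + 114\right) \left(- \frac{5^{2}}{5} + \frac{8}{5} \cdot 5 + \frac{8}{5} \left(-9\right) - 1 \left(-9\right)\right) - 42631} = \frac{1}{\left(\left(-3 + 2 \cdot 36\right) + 114\right) \left(\left(- \frac{1}{5}\right) 25 + 8 - \frac{72}{5} + 9\right) - 42631} = \frac{1}{\left(\left(-3 + 72\right) + 114\right) \left(-5 + 8 - \frac{72}{5} + 9\right) - 42631} = \frac{1}{\left(69 + 114\right) \left(- \frac{12}{5}\right) - 42631} = \frac{1}{183 \left(- \frac{12}{5}\right) - 42631} = \frac{1}{- \frac{2196}{5} - 42631} = \frac{1}{- \frac{215351}{5}} = - \frac{5}{215351}$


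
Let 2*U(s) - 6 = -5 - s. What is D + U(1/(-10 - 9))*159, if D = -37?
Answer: 887/19 ≈ 46.684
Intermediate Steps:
U(s) = ½ - s/2 (U(s) = 3 + (-5 - s)/2 = 3 + (-5/2 - s/2) = ½ - s/2)
D + U(1/(-10 - 9))*159 = -37 + (½ - 1/(2*(-10 - 9)))*159 = -37 + (½ - ½/(-19))*159 = -37 + (½ - ½*(-1/19))*159 = -37 + (½ + 1/38)*159 = -37 + (10/19)*159 = -37 + 1590/19 = 887/19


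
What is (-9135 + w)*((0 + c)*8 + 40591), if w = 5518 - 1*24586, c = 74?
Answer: -1161484149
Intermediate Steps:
w = -19068 (w = 5518 - 24586 = -19068)
(-9135 + w)*((0 + c)*8 + 40591) = (-9135 - 19068)*((0 + 74)*8 + 40591) = -28203*(74*8 + 40591) = -28203*(592 + 40591) = -28203*41183 = -1161484149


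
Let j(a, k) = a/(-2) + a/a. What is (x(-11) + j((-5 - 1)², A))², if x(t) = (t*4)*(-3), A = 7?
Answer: 13225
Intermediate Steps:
x(t) = -12*t (x(t) = (4*t)*(-3) = -12*t)
j(a, k) = 1 - a/2 (j(a, k) = a*(-½) + 1 = -a/2 + 1 = 1 - a/2)
(x(-11) + j((-5 - 1)², A))² = (-12*(-11) + (1 - (-5 - 1)²/2))² = (132 + (1 - ½*(-6)²))² = (132 + (1 - ½*36))² = (132 + (1 - 18))² = (132 - 17)² = 115² = 13225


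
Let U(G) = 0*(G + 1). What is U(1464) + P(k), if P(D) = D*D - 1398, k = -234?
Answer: 53358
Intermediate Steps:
P(D) = -1398 + D² (P(D) = D² - 1398 = -1398 + D²)
U(G) = 0 (U(G) = 0*(1 + G) = 0)
U(1464) + P(k) = 0 + (-1398 + (-234)²) = 0 + (-1398 + 54756) = 0 + 53358 = 53358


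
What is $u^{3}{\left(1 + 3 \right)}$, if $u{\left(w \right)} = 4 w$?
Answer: $4096$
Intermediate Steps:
$u^{3}{\left(1 + 3 \right)} = \left(4 \left(1 + 3\right)\right)^{3} = \left(4 \cdot 4\right)^{3} = 16^{3} = 4096$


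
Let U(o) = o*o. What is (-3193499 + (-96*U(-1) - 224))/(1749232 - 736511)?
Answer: -3193819/1012721 ≈ -3.1537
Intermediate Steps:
U(o) = o²
(-3193499 + (-96*U(-1) - 224))/(1749232 - 736511) = (-3193499 + (-96*(-1)² - 224))/(1749232 - 736511) = (-3193499 + (-96*1 - 224))/1012721 = (-3193499 + (-96 - 224))*(1/1012721) = (-3193499 - 320)*(1/1012721) = -3193819*1/1012721 = -3193819/1012721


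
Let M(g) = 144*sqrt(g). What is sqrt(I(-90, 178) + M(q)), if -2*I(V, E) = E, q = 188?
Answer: sqrt(-89 + 288*sqrt(47)) ≈ 43.422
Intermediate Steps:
I(V, E) = -E/2
sqrt(I(-90, 178) + M(q)) = sqrt(-1/2*178 + 144*sqrt(188)) = sqrt(-89 + 144*(2*sqrt(47))) = sqrt(-89 + 288*sqrt(47))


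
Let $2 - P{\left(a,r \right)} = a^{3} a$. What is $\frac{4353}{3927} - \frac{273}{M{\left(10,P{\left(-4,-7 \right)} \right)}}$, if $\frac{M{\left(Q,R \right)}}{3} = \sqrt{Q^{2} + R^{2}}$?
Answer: $\frac{1451}{1309} - \frac{91 \sqrt{16154}}{32308} \approx 0.75049$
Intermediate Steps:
$P{\left(a,r \right)} = 2 - a^{4}$ ($P{\left(a,r \right)} = 2 - a^{3} a = 2 - a^{4}$)
$M{\left(Q,R \right)} = 3 \sqrt{Q^{2} + R^{2}}$
$\frac{4353}{3927} - \frac{273}{M{\left(10,P{\left(-4,-7 \right)} \right)}} = \frac{4353}{3927} - \frac{273}{3 \sqrt{10^{2} + \left(2 - \left(-4\right)^{4}\right)^{2}}} = 4353 \cdot \frac{1}{3927} - \frac{273}{3 \sqrt{100 + \left(2 - 256\right)^{2}}} = \frac{1451}{1309} - \frac{273}{3 \sqrt{100 + \left(2 - 256\right)^{2}}} = \frac{1451}{1309} - \frac{273}{3 \sqrt{100 + \left(-254\right)^{2}}} = \frac{1451}{1309} - \frac{273}{3 \sqrt{100 + 64516}} = \frac{1451}{1309} - \frac{273}{3 \sqrt{64616}} = \frac{1451}{1309} - \frac{273}{3 \cdot 2 \sqrt{16154}} = \frac{1451}{1309} - \frac{273}{6 \sqrt{16154}} = \frac{1451}{1309} - 273 \frac{\sqrt{16154}}{96924} = \frac{1451}{1309} - \frac{91 \sqrt{16154}}{32308}$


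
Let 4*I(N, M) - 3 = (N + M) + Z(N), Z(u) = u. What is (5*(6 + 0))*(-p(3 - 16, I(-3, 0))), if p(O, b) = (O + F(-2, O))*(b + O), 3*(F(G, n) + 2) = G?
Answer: -12925/2 ≈ -6462.5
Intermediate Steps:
I(N, M) = ¾ + N/2 + M/4 (I(N, M) = ¾ + ((N + M) + N)/4 = ¾ + ((M + N) + N)/4 = ¾ + (M + 2*N)/4 = ¾ + (N/2 + M/4) = ¾ + N/2 + M/4)
F(G, n) = -2 + G/3
p(O, b) = (-8/3 + O)*(O + b) (p(O, b) = (O + (-2 + (⅓)*(-2)))*(b + O) = (O + (-2 - ⅔))*(O + b) = (O - 8/3)*(O + b) = (-8/3 + O)*(O + b))
(5*(6 + 0))*(-p(3 - 16, I(-3, 0))) = (5*(6 + 0))*(-((3 - 16)² - 8*(3 - 16)/3 - 8*(¾ + (½)*(-3) + (¼)*0)/3 + (3 - 16)*(¾ + (½)*(-3) + (¼)*0))) = (5*6)*(-((-13)² - 8/3*(-13) - 8*(¾ - 3/2 + 0)/3 - 13*(¾ - 3/2 + 0))) = 30*(-(169 + 104/3 - 8/3*(-¾) - 13*(-¾))) = 30*(-(169 + 104/3 + 2 + 39/4)) = 30*(-1*2585/12) = 30*(-2585/12) = -12925/2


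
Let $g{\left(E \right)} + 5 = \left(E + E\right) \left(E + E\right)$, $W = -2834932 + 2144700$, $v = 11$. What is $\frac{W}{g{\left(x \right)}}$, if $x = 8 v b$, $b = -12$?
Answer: $- \frac{690232}{4460539} \approx -0.15474$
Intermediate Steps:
$W = -690232$
$x = -1056$ ($x = 8 \cdot 11 \left(-12\right) = 88 \left(-12\right) = -1056$)
$g{\left(E \right)} = -5 + 4 E^{2}$ ($g{\left(E \right)} = -5 + \left(E + E\right) \left(E + E\right) = -5 + 2 E 2 E = -5 + 4 E^{2}$)
$\frac{W}{g{\left(x \right)}} = - \frac{690232}{-5 + 4 \left(-1056\right)^{2}} = - \frac{690232}{-5 + 4 \cdot 1115136} = - \frac{690232}{-5 + 4460544} = - \frac{690232}{4460539}$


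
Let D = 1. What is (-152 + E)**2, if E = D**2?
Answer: 22801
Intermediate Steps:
E = 1 (E = 1**2 = 1)
(-152 + E)**2 = (-152 + 1)**2 = (-151)**2 = 22801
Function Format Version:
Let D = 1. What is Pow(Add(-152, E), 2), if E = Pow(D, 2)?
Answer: 22801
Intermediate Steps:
E = 1 (E = Pow(1, 2) = 1)
Pow(Add(-152, E), 2) = Pow(Add(-152, 1), 2) = Pow(-151, 2) = 22801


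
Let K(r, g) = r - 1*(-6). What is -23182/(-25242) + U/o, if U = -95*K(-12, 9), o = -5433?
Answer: 18593311/22856631 ≈ 0.81348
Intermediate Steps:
K(r, g) = 6 + r (K(r, g) = r + 6 = 6 + r)
U = 570 (U = -95*(6 - 12) = -95*(-6) = 570)
-23182/(-25242) + U/o = -23182/(-25242) + 570/(-5433) = -23182*(-1/25242) + 570*(-1/5433) = 11591/12621 - 190/1811 = 18593311/22856631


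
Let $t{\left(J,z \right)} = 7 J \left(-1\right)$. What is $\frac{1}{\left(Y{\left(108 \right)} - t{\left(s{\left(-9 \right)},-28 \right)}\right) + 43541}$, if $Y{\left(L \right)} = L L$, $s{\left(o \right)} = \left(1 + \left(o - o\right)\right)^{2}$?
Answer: $\frac{1}{55212} \approx 1.8112 \cdot 10^{-5}$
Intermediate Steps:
$s{\left(o \right)} = 1$ ($s{\left(o \right)} = \left(1 + 0\right)^{2} = 1^{2} = 1$)
$t{\left(J,z \right)} = - 7 J$
$Y{\left(L \right)} = L^{2}$
$\frac{1}{\left(Y{\left(108 \right)} - t{\left(s{\left(-9 \right)},-28 \right)}\right) + 43541} = \frac{1}{\left(108^{2} - \left(-7\right) 1\right) + 43541} = \frac{1}{\left(11664 - -7\right) + 43541} = \frac{1}{\left(11664 + 7\right) + 43541} = \frac{1}{11671 + 43541} = \frac{1}{55212}$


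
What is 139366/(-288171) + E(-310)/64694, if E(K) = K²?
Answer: 9338544548/9321467337 ≈ 1.0018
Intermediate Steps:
139366/(-288171) + E(-310)/64694 = 139366/(-288171) + (-310)²/64694 = 139366*(-1/288171) + 96100*(1/64694) = -139366/288171 + 48050/32347 = 9338544548/9321467337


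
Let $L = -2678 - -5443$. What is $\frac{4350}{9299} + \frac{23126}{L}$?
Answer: $\frac{227076424}{25711735} \approx 8.8316$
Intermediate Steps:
$L = 2765$ ($L = -2678 + 5443 = 2765$)
$\frac{4350}{9299} + \frac{23126}{L} = \frac{4350}{9299} + \frac{23126}{2765} = \frac{227076424}{25711735}$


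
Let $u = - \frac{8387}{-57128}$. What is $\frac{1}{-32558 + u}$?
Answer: $- \frac{57128}{1859965037} \approx -3.0715 \cdot 10^{-5}$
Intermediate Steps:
$u = \frac{8387}{57128}$ ($u = \left(-8387\right) \left(- \frac{1}{57128}\right) = \frac{8387}{57128} \approx 0.14681$)
$\frac{1}{-32558 + u} = \frac{1}{-32558 + \frac{8387}{57128}} = \frac{1}{- \frac{1859965037}{57128}} = - \frac{57128}{1859965037}$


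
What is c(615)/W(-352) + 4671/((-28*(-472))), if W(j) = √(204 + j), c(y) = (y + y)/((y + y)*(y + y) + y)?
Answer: 4671/13216 - I*√37/91057 ≈ 0.35344 - 6.6802e-5*I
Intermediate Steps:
c(y) = 2*y/(y + 4*y²) (c(y) = (2*y)/((2*y)*(2*y) + y) = (2*y)/(4*y² + y) = (2*y)/(y + 4*y²) = 2*y/(y + 4*y²))
c(615)/W(-352) + 4671/((-28*(-472))) = (2/(1 + 4*615))/(√(204 - 352)) + 4671/((-28*(-472))) = (2/(1 + 2460))/(√(-148)) + 4671/13216 = (2/2461)/((2*I*√37)) + 4671*(1/13216) = (2*(1/2461))*(-I*√37/74) + 4671/13216 = 2*(-I*√37/74)/2461 + 4671/13216 = -I*√37/91057 + 4671/13216 = 4671/13216 - I*√37/91057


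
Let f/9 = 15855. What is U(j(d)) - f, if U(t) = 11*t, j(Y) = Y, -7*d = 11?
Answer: -998986/7 ≈ -1.4271e+5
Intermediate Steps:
d = -11/7 (d = -⅐*11 = -11/7 ≈ -1.5714)
f = 142695 (f = 9*15855 = 142695)
U(j(d)) - f = 11*(-11/7) - 1*142695 = -121/7 - 142695 = -998986/7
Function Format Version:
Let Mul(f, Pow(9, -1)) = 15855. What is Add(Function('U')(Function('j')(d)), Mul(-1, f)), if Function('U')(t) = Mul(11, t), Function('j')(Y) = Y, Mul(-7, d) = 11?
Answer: Rational(-998986, 7) ≈ -1.4271e+5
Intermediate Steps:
d = Rational(-11, 7) (d = Mul(Rational(-1, 7), 11) = Rational(-11, 7) ≈ -1.5714)
f = 142695 (f = Mul(9, 15855) = 142695)
Add(Function('U')(Function('j')(d)), Mul(-1, f)) = Add(Mul(11, Rational(-11, 7)), Mul(-1, 142695)) = Add(Rational(-121, 7), -142695) = Rational(-998986, 7)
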